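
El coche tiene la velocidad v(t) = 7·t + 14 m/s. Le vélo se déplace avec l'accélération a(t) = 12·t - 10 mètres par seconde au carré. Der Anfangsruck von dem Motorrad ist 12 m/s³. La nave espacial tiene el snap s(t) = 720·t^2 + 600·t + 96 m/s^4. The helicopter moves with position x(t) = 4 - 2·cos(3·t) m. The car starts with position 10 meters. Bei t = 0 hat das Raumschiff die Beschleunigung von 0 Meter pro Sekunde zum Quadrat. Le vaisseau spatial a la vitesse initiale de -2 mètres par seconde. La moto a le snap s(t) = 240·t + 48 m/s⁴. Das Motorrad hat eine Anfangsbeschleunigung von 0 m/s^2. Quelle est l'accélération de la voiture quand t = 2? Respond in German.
Um dies zu lösen, müssen wir 1 Ableitung unserer Gleichung für die Geschwindigkeit v(t) = 7·t + 14 nehmen. Mit d/dt von v(t) finden wir a(t) = 7. Mit a(t) = 7 und Einsetzen von t = 2, finden wir a = 7.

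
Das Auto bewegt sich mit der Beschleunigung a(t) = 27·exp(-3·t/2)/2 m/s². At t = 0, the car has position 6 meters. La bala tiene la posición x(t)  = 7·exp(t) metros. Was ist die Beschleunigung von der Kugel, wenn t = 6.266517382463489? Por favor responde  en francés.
Nous devons dériver notre équation de la position x(t) = 7·exp(t) 2 fois. En prenant d/dt de x(t), nous trouvons v(t) = 7·exp(t). En dérivant la vitesse, nous obtenons l'accélération: a(t) = 7·exp(t). En utilisant a(t) = 7·exp(t) et en substituant t = 6.266517382463489, nous trouvons a = 3686.48066100018.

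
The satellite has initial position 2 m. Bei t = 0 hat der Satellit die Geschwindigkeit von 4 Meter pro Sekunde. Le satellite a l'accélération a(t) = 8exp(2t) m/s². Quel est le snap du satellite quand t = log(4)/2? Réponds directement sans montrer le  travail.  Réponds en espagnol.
La respuesta es 128.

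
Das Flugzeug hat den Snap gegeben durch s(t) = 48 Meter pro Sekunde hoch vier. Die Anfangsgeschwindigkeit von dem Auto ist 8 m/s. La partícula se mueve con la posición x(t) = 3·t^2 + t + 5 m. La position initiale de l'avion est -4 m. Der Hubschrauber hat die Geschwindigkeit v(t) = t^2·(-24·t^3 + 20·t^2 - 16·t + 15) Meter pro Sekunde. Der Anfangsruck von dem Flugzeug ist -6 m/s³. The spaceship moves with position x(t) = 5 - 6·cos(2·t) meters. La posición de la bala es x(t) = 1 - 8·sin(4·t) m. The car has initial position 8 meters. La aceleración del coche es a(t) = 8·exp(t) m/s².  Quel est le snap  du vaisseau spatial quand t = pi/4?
Pour résoudre ceci, nous devons prendre 4 dérivées de notre équation de la position x(t) = 5 - 6·cos(2·t). La dérivée de la position donne la vitesse: v(t) = 12·sin(2·t). En dérivant la vitesse, nous obtenons l'accélération: a(t) = 24·cos(2·t). En dérivant l'accélération, nous obtenons le jerk: j(t) = -48·sin(2·t). La dérivée du jerk donne le snap: s(t) = -96·cos(2·t). En utilisant s(t) = -96·cos(2·t) et en substituant t = pi/4, nous trouvons s = 0.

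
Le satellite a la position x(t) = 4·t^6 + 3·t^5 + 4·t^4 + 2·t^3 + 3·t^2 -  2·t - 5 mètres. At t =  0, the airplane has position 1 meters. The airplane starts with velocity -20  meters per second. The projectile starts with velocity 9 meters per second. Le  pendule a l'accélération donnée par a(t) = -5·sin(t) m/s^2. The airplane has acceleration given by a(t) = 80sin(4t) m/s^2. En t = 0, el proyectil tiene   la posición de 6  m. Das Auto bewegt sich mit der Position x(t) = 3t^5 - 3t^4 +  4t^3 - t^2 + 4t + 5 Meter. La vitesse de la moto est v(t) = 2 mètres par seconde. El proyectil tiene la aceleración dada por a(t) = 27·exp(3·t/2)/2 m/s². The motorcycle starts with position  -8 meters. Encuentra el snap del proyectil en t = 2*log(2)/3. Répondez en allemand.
Ausgehend von der Beschleunigung a(t) = 27·exp(3·t/2)/2, nehmen wir 2 Ableitungen. Mit d/dt von a(t) finden wir j(t) = 81·exp(3·t/2)/4. Mit d/dt von j(t) finden wir s(t) = 243·exp(3·t/2)/8. Mit s(t) = 243·exp(3·t/2)/8 und Einsetzen von t = 2*log(2)/3, finden wir s = 243/4.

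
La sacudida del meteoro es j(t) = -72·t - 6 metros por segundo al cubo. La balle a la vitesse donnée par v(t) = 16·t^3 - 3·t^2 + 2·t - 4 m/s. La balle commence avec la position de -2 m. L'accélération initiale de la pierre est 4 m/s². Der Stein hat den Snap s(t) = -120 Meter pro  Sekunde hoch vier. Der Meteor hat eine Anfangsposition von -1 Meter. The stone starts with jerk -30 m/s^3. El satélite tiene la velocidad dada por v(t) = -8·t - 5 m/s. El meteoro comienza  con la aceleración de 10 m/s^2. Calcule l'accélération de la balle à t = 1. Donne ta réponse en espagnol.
Partiendo de la velocidad v(t) = 16·t^3 - 3·t^2 + 2·t - 4, tomamos 1 derivada. La derivada de la velocidad da la aceleración: a(t) = 48·t^2 - 6·t + 2. Usando a(t) = 48·t^2 - 6·t + 2 y sustituyendo t = 1, encontramos a = 44.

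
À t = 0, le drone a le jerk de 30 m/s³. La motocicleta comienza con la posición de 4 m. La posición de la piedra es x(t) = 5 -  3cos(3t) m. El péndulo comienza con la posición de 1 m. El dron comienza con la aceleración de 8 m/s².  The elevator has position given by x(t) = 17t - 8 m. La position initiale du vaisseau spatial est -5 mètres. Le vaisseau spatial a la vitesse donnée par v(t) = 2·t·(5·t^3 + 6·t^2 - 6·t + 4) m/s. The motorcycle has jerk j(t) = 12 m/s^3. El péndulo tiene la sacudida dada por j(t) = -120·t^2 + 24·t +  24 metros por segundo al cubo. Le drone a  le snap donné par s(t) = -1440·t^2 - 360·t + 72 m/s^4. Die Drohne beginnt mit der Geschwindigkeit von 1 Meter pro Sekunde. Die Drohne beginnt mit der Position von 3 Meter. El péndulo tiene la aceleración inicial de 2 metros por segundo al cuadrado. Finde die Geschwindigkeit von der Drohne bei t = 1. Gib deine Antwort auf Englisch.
We need to integrate our snap equation s(t) = -1440·t^2 - 360·t + 72 3 times. Finding the integral of s(t) and using j(0) = 30: j(t) = -480·t^3 - 180·t^2 + 72·t + 30. The antiderivative of jerk, with a(0) = 8, gives acceleration: a(t) = -120·t^4 - 60·t^3 + 36·t^2 + 30·t + 8. The antiderivative of acceleration, with v(0) = 1, gives velocity: v(t) = -24·t^5 - 15·t^4 + 12·t^3 + 15·t^2 + 8·t + 1. We have velocity v(t) = -24·t^5 - 15·t^4 + 12·t^3 + 15·t^2 + 8·t + 1. Substituting t = 1: v(1) = -3.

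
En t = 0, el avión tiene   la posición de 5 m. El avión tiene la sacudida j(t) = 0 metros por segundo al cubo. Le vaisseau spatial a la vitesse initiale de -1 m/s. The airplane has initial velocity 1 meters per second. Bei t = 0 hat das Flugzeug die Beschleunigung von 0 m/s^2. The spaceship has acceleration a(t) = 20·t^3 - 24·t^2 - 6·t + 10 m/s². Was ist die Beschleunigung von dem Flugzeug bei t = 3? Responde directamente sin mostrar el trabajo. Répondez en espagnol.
La respuesta es 0.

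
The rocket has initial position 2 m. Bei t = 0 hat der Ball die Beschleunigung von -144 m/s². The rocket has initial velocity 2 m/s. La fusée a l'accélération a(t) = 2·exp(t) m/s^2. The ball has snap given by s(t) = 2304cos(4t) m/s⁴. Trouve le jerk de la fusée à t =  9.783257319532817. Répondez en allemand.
Ausgehend von der Beschleunigung a(t) = 2·exp(t), nehmen wir 1 Ableitung. Durch Ableiten von der Beschleunigung erhalten wir den Ruck: j(t) = 2·exp(t). Wir haben den Ruck j(t) = 2·exp(t). Durch Einsetzen von t = 9.783257319532817: j(9.783257319532817) = 35468.6504746444.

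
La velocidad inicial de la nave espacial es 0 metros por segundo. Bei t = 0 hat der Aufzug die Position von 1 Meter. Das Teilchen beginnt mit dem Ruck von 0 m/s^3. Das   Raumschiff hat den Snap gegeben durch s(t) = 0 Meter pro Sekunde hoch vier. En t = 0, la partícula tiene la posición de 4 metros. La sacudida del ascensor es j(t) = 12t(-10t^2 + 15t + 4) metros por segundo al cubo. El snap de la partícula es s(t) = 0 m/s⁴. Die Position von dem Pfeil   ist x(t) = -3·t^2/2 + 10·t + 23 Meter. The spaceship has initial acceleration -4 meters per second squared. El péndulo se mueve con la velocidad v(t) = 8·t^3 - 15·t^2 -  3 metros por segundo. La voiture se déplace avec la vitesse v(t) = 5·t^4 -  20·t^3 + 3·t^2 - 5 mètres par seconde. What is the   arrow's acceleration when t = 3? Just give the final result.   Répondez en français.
a(3) = -3.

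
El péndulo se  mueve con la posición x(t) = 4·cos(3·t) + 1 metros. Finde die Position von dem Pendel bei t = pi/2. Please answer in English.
Using x(t) = 4·cos(3·t) + 1 and substituting t = pi/2, we find x = 1.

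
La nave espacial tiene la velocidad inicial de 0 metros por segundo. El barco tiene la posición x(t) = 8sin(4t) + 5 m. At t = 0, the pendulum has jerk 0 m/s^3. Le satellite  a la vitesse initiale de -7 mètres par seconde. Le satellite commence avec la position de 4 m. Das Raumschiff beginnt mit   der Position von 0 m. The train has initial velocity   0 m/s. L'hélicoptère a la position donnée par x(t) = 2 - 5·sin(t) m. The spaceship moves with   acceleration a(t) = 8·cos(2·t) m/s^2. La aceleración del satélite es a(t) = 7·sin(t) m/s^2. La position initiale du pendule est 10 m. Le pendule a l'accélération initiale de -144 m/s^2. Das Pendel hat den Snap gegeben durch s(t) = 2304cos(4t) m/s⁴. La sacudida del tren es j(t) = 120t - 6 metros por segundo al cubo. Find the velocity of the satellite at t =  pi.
We need to integrate our acceleration equation a(t) = 7·sin(t) 1 time. Finding the integral of a(t) and using v(0) = -7: v(t) = -7·cos(t). We have velocity v(t) = -7·cos(t). Substituting t = pi: v(pi) = 7.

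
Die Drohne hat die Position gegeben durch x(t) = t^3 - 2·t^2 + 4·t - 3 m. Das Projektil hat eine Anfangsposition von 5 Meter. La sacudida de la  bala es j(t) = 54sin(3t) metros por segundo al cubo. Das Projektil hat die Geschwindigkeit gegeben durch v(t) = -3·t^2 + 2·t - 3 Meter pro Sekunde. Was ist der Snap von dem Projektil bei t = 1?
Ausgehend von der Geschwindigkeit v(t) = -3·t^2 + 2·t - 3, nehmen wir 3 Ableitungen. Durch Ableiten von der Geschwindigkeit erhalten wir die Beschleunigung: a(t) = 2 - 6·t. Mit d/dt von a(t) finden wir j(t) = -6. Durch Ableiten von dem Ruck erhalten wir den Snap: s(t) = 0. Aus der Gleichung für den Snap s(t) = 0, setzen wir t = 1 ein und erhalten s = 0.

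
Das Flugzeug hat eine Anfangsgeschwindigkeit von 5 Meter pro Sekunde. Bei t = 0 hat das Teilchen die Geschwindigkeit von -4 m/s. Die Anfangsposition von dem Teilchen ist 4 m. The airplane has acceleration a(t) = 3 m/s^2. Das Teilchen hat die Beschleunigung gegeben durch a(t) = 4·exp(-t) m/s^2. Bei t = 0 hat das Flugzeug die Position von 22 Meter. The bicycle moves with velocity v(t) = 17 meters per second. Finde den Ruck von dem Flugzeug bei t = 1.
Ausgehend von der Beschleunigung a(t) = 3, nehmen wir 1 Ableitung. Mit d/dt von a(t) finden wir j(t) = 0. Wir haben den Ruck j(t) = 0. Durch Einsetzen von t = 1: j(1) = 0.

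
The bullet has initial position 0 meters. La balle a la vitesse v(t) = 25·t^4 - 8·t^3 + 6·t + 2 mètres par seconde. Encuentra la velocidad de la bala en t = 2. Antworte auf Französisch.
De l'équation de la vitesse v(t) = 25·t^4 - 8·t^3 + 6·t + 2, nous substituons t = 2 pour obtenir v = 350.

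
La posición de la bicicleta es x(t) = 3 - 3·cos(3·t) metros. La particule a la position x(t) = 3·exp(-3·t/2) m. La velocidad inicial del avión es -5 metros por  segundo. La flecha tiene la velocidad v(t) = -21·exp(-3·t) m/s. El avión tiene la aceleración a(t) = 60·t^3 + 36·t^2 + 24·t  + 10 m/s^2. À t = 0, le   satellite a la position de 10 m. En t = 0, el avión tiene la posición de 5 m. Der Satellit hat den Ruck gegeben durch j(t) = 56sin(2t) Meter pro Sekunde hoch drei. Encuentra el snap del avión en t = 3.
Debemos derivar nuestra ecuación de la aceleración a(t) = 60·t^3 + 36·t^2 + 24·t + 10 2 veces. Derivando la aceleración, obtenemos la sacudida: j(t) = 180·t^2 + 72·t + 24. Tomando d/dt de j(t), encontramos s(t) = 360·t + 72. Tenemos el snap s(t) = 360·t + 72. Sustituyendo t = 3: s(3) = 1152.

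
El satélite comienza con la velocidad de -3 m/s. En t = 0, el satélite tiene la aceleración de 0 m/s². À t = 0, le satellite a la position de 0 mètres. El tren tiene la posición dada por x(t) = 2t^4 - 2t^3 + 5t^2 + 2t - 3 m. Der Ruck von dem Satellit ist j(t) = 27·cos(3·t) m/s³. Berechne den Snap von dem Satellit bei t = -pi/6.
Wir müssen unsere Gleichung für den Ruck j(t) = 27·cos(3·t) 1-mal ableiten. Mit d/dt von j(t) finden wir s(t) = -81·sin(3·t). Wir haben den Snap s(t) = -81·sin(3·t). Durch Einsetzen von t = -pi/6: s(-pi/6) = 81.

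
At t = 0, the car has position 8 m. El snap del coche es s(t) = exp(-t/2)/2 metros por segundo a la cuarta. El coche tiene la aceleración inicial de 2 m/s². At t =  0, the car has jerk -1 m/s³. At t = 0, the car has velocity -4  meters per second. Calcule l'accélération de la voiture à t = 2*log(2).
En partant du snap s(t) = exp(-t/2)/2, nous prenons 2 intégrales. En intégrant le snap et en utilisant la condition initiale j(0) = -1, nous obtenons j(t) = -exp(-t/2). L'intégrale du jerk est l'accélération. En utilisant a(0) = 2, nous obtenons a(t) = 2·exp(-t/2). Nous avons l'accélération a(t) = 2·exp(-t/2). En substituant t = 2*log(2): a(2*log(2)) = 1.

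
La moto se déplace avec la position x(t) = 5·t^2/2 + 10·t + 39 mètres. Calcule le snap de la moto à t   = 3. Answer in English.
Starting from position x(t) = 5·t^2/2 + 10·t + 39, we take 4 derivatives. The derivative of position gives velocity: v(t) = 5·t + 10. The derivative of velocity gives acceleration: a(t) = 5. The derivative of acceleration gives jerk: j(t) = 0. Taking d/dt of j(t), we find s(t) = 0. Using s(t) = 0 and substituting t = 3, we find s = 0.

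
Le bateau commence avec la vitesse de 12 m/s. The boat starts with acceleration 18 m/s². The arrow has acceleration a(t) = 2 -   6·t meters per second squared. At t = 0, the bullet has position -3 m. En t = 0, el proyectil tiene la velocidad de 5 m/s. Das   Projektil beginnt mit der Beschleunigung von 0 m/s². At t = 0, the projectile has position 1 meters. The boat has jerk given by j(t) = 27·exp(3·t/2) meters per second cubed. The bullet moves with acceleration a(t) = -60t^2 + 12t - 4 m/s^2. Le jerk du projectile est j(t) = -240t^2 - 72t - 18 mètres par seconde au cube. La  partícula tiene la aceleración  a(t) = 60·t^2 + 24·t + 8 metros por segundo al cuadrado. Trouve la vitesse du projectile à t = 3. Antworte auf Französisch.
Nous devons trouver l'intégrale de notre équation du jerk j(t) = -240·t^2 - 72·t - 18 2 fois. En intégrant le jerk et en utilisant la condition initiale a(0) = 0, nous obtenons a(t) = 2·t·(-40·t^2 - 18·t - 9). La primitive de l'accélération est la vitesse. En utilisant v(0) = 5, nous obtenons v(t) = -20·t^4 - 12·t^3 - 9·t^2 + 5. En utilisant v(t) = -20·t^4 - 12·t^3 - 9·t^2 + 5 et en substituant t = 3, nous trouvons v = -2020.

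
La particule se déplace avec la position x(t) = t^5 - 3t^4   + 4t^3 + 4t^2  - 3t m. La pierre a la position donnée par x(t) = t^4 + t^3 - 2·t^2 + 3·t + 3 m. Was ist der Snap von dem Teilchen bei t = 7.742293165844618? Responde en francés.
En partant de la position x(t) = t^5 - 3·t^4 + 4·t^3 + 4·t^2 - 3·t, nous prenons 4 dérivées. En dérivant la position, nous obtenons la vitesse: v(t) = 5·t^4 - 12·t^3 + 12·t^2 + 8·t - 3. En dérivant la vitesse, nous obtenons l'accélération: a(t) = 20·t^3 - 36·t^2 + 24·t + 8. La dérivée de l'accélération donne le jerk: j(t) = 60·t^2 - 72·t + 24. En prenant d/dt de j(t), nous trouvons s(t) = 120·t - 72. Nous avons le snap s(t) = 120·t - 72. En substituant t = 7.742293165844618: s(7.742293165844618) = 857.075179901354.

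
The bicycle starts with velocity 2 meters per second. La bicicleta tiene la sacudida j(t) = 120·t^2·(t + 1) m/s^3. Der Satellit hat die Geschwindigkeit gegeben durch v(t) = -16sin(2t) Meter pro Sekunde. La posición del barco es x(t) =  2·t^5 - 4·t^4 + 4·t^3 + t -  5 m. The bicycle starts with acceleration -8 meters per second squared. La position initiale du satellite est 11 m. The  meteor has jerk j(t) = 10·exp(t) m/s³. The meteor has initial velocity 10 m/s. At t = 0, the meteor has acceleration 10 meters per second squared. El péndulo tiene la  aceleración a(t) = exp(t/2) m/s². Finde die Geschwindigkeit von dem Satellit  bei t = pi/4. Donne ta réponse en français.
Nous avons la vitesse v(t) = -16·sin(2·t). En substituant t = pi/4: v(pi/4) = -16.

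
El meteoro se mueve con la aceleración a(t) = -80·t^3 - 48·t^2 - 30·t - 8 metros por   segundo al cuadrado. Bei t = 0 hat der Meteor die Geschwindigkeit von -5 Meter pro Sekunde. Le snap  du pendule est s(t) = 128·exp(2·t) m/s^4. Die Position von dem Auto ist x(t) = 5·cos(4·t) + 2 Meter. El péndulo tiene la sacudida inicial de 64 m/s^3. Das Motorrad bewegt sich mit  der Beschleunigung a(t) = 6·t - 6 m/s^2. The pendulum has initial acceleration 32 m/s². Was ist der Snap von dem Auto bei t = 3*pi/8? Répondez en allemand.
Um dies zu lösen, müssen wir 4 Ableitungen unserer Gleichung für die Position x(t) = 5·cos(4·t) + 2 nehmen. Die Ableitung von der Position ergibt die Geschwindigkeit: v(t) = -20·sin(4·t). Durch Ableiten von der Geschwindigkeit erhalten wir die Beschleunigung: a(t) = -80·cos(4·t). Mit d/dt von a(t) finden wir j(t) = 320·sin(4·t). Durch Ableiten von dem Ruck erhalten wir den Snap: s(t) = 1280·cos(4·t). Wir haben den Snap s(t) = 1280·cos(4·t). Durch Einsetzen von t = 3*pi/8: s(3*pi/8) = 0.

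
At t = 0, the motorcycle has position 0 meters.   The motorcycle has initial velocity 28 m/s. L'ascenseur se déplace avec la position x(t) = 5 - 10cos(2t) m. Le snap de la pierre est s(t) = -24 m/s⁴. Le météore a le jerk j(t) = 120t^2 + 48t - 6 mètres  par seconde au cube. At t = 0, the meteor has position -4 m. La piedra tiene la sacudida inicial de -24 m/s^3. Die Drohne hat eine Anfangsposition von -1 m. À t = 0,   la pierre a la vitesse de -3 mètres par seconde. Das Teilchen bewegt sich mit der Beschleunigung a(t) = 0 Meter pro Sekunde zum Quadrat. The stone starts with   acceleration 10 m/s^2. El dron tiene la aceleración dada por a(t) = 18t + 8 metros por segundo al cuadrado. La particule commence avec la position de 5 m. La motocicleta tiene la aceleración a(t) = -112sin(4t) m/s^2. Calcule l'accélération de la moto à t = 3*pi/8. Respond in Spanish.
De la ecuación de la aceleración a(t) = -112·sin(4·t), sustituimos t = 3*pi/8 para obtener a = 112.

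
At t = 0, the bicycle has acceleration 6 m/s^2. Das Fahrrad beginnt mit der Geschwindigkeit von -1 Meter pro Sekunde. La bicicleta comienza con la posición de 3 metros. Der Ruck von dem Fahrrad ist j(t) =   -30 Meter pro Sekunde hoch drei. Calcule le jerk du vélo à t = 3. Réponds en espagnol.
Usando j(t) = -30 y sustituyendo t = 3, encontramos j = -30.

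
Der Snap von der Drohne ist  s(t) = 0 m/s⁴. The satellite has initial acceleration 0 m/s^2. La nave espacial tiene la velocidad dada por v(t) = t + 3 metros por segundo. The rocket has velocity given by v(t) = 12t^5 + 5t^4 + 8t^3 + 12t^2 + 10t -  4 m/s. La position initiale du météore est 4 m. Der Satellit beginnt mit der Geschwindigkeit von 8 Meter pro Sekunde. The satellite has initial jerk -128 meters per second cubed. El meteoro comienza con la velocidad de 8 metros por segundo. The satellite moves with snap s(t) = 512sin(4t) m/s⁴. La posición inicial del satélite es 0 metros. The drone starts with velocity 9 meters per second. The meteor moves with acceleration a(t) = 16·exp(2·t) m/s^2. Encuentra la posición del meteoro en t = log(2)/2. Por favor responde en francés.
Nous devons trouver l'intégrale de notre équation de l'accélération a(t) = 16·exp(2·t) 2 fois. La primitive de l'accélération, avec v(0) = 8, donne la vitesse: v(t) = 8·exp(2·t). En intégrant la vitesse et en utilisant la condition initiale x(0) = 4, nous obtenons x(t) = 4·exp(2·t). En utilisant x(t) = 4·exp(2·t) et en substituant t = log(2)/2, nous trouvons x = 8.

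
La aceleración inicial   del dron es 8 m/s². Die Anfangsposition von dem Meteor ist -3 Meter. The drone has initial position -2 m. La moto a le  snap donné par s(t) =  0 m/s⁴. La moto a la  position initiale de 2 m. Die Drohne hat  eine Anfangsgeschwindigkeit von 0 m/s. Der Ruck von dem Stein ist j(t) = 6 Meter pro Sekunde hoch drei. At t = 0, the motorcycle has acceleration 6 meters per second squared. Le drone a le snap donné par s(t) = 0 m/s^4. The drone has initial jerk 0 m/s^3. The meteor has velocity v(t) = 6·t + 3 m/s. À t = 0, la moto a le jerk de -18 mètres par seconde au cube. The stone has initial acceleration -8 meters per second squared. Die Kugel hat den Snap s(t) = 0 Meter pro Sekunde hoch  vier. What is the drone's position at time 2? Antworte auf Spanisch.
Para resolver esto, necesitamos tomar 4 integrales de nuestra ecuación del snap s(t) = 0. La integral del snap, con j(0) = 0, da la sacudida: j(t) = 0. La integral de la sacudida es la aceleración. Usando a(0) = 8, obtenemos a(t) = 8. La integral de la aceleración, con v(0) = 0, da la velocidad: v(t) = 8·t. Integrando la velocidad y usando la condición inicial x(0) = -2, obtenemos x(t) = 4·t^2 - 2. Usando x(t) = 4·t^2 - 2 y sustituyendo t = 2, encontramos x = 14.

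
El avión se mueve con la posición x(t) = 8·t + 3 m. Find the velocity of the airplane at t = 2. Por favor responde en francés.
Nous devons dériver notre équation de la position x(t) = 8·t + 3 1 fois. En dérivant la position, nous obtenons la vitesse: v(t) = 8. En utilisant v(t) = 8 et en substituant t = 2, nous trouvons v = 8.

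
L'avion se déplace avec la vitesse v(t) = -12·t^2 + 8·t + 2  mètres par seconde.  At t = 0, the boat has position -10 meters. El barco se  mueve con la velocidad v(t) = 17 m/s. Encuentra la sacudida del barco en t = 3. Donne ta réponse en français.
Pour résoudre ceci, nous devons prendre 2 dérivées de notre équation de la vitesse v(t) = 17. En prenant d/dt de v(t), nous trouvons a(t) = 0. La dérivée de l'accélération donne le jerk: j(t) = 0. De l'équation du jerk j(t) = 0, nous substituons t = 3 pour obtenir j = 0.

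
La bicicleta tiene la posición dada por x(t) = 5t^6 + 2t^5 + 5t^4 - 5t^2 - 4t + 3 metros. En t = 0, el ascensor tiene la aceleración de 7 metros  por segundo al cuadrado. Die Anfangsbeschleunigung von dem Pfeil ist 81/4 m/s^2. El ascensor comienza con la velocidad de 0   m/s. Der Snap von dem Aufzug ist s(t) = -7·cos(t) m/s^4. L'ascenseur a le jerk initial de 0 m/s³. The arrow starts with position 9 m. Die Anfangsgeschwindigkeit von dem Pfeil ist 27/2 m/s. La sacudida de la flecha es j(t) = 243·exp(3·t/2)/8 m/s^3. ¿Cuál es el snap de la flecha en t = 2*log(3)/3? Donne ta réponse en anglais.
Starting from jerk j(t) = 243·exp(3·t/2)/8, we take 1 derivative. Differentiating jerk, we get snap: s(t) = 729·exp(3·t/2)/16. From the given snap equation s(t) = 729·exp(3·t/2)/16, we substitute t = 2*log(3)/3 to get s = 2187/16.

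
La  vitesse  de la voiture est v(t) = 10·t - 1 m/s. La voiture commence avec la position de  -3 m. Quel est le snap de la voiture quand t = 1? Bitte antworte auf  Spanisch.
Debemos derivar nuestra ecuación de la velocidad v(t) = 10·t - 1 3 veces. La derivada de la velocidad da la aceleración: a(t) = 10. Derivando la aceleración, obtenemos la sacudida: j(t) = 0. Tomando d/dt de j(t), encontramos s(t) = 0. Usando s(t) = 0 y sustituyendo t = 1, encontramos s = 0.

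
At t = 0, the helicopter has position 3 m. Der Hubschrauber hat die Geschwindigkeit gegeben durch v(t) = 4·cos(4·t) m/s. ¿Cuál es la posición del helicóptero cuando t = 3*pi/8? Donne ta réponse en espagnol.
Partiendo de la velocidad v(t) = 4·cos(4·t), tomamos 1 integral. La integral de la velocidad es la posición. Usando x(0) = 3, obtenemos x(t) = sin(4·t) + 3. De la ecuación de la posición x(t) = sin(4·t) + 3, sustituimos t = 3*pi/8 para obtener x = 2.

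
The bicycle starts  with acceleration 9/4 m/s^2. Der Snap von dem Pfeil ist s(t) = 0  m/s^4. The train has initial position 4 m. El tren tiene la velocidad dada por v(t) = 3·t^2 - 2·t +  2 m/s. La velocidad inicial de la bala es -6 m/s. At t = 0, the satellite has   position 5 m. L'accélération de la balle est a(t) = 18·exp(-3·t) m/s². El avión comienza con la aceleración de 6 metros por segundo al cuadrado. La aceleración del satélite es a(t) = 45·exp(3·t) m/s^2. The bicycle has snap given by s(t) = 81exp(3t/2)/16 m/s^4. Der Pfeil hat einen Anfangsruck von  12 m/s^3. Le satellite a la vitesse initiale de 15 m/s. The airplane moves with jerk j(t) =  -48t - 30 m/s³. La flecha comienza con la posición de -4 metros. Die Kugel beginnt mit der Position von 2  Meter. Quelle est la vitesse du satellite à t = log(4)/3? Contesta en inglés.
We must find the antiderivative of our acceleration equation a(t) = 45·exp(3·t) 1 time. The antiderivative of acceleration is velocity. Using v(0) = 15, we get v(t) = 15·exp(3·t). Using v(t) = 15·exp(3·t) and substituting t = log(4)/3, we find v = 60.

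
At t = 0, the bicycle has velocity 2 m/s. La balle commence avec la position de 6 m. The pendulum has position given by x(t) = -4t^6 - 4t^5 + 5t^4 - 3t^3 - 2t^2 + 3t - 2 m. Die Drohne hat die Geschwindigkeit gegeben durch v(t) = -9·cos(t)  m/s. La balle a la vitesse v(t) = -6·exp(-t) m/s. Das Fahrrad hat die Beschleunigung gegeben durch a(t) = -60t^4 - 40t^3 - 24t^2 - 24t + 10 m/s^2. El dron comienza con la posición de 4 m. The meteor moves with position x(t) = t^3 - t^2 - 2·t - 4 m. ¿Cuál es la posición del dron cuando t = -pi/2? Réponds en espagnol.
Para resolver esto, necesitamos tomar 1 antiderivada de nuestra ecuación de la velocidad v(t) = -9·cos(t). Tomando ∫v(t)dt y aplicando x(0) = 4, encontramos x(t) = 4 - 9·sin(t). De la ecuación de la posición x(t) = 4 - 9·sin(t), sustituimos t = -pi/2 para obtener x = 13.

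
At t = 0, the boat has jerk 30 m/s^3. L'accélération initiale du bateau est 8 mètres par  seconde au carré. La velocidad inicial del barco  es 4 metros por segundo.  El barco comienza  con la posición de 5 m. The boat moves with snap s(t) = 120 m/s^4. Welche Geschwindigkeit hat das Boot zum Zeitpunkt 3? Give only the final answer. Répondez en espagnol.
La respuesta es 703.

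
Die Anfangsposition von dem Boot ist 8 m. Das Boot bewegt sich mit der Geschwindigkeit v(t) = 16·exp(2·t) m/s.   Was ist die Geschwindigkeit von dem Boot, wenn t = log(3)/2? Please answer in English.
Using v(t) = 16·exp(2·t) and substituting t = log(3)/2, we find v = 48.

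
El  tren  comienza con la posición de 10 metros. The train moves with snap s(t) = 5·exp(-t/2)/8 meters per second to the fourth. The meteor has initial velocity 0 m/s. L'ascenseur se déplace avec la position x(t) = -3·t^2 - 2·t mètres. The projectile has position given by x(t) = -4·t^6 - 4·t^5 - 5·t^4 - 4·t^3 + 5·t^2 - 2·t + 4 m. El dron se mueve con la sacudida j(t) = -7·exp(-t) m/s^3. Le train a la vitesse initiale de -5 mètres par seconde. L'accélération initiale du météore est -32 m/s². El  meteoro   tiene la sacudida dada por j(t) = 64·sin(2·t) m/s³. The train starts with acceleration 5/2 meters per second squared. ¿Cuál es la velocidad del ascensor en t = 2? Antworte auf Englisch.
Starting from position x(t) = -3·t^2 - 2·t, we take 1 derivative. Differentiating position, we get velocity: v(t) = -6·t - 2. Using v(t) = -6·t - 2 and substituting t = 2, we find v = -14.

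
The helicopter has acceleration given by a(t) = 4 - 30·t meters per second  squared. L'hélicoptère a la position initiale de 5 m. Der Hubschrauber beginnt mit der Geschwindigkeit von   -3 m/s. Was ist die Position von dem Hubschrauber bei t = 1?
Wir müssen unsere Gleichung für die Beschleunigung a(t) = 4 - 30·t 2-mal integrieren. Die Stammfunktion von der Beschleunigung, mit v(0) = -3, ergibt die Geschwindigkeit: v(t) = -15·t^2 + 4·t - 3. Die Stammfunktion von der Geschwindigkeit, mit x(0) = 5, ergibt die Position: x(t) = -5·t^3 + 2·t^2 - 3·t + 5. Wir haben die Position x(t) = -5·t^3 + 2·t^2 - 3·t + 5. Durch Einsetzen von t = 1: x(1) = -1.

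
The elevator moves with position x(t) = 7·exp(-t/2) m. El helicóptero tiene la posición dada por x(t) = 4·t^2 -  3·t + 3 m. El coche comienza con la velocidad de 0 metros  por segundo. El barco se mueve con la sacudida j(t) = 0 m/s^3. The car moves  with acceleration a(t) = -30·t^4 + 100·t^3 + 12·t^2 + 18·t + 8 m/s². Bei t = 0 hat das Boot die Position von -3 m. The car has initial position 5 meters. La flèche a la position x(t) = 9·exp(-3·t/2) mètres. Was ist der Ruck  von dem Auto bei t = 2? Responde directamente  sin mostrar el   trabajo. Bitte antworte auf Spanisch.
En t = 2, j = 306.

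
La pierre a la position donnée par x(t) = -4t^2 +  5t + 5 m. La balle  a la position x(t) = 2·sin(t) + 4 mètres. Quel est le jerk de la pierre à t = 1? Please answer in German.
Wir müssen unsere Gleichung für die Position x(t) = -4·t^2 + 5·t + 5 3-mal ableiten. Durch Ableiten von der Position erhalten wir die Geschwindigkeit: v(t) = 5 - 8·t. Mit d/dt von v(t) finden wir a(t) = -8. Durch Ableiten von der Beschleunigung erhalten wir den Ruck: j(t) = 0. Aus der Gleichung für den Ruck j(t) = 0, setzen wir t = 1 ein und erhalten j = 0.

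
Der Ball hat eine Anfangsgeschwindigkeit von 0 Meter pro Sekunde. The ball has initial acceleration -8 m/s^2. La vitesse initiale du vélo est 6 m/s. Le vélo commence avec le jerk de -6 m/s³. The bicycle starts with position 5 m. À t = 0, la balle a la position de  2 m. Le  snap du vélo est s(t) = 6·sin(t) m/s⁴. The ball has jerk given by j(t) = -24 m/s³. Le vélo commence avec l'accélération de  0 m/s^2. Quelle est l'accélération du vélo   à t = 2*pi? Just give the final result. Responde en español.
En t = 2*pi, a = 0.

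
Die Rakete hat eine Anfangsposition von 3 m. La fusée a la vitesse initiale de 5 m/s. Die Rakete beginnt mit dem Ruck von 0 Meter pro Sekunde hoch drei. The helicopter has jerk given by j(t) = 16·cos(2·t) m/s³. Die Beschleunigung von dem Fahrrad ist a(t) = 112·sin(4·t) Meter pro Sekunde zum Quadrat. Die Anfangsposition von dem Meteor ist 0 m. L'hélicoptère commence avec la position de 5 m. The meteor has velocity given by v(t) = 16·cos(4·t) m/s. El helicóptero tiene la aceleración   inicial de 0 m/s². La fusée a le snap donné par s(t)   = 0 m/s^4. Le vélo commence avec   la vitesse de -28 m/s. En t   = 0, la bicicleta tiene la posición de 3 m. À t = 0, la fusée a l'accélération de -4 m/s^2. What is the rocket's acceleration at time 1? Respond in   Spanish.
Debemos encontrar la antiderivada de nuestra ecuación del snap s(t) = 0 2 veces. Integrando el snap y usando la condición inicial j(0) = 0, obtenemos j(t) = 0. La antiderivada de la sacudida es la aceleración. Usando a(0) = -4, obtenemos a(t) = -4. Usando a(t) = -4 y sustituyendo t = 1, encontramos a = -4.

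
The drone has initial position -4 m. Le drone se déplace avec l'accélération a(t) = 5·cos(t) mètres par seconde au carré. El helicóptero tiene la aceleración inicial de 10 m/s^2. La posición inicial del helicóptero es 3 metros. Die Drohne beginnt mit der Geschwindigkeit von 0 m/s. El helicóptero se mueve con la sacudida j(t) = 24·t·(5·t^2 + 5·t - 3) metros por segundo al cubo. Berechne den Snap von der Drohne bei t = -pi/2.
Wir müssen unsere Gleichung für die Beschleunigung a(t) = 5·cos(t) 2-mal ableiten. Mit d/dt von a(t) finden wir j(t) = -5·sin(t). Durch Ableiten von dem Ruck erhalten wir den Snap: s(t) = -5·cos(t). Aus der Gleichung für den Snap s(t) = -5·cos(t), setzen wir t = -pi/2 ein und erhalten s = 0.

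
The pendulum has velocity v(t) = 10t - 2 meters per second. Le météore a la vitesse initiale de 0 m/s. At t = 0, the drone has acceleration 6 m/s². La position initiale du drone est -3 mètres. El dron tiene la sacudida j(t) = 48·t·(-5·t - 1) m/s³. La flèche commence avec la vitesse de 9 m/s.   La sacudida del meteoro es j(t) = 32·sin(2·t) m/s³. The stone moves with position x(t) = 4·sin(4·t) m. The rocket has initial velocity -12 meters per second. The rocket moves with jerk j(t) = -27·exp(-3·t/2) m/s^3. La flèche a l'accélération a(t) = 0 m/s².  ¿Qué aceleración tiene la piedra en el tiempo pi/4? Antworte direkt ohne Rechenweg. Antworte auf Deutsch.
a(pi/4) = 0.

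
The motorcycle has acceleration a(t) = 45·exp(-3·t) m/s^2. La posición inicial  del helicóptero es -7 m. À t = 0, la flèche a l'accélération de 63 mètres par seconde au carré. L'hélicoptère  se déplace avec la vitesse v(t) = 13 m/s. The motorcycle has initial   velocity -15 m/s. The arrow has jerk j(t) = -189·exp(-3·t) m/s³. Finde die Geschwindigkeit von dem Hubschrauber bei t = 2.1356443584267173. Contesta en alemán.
Aus der Gleichung für die Geschwindigkeit v(t) = 13, setzen wir t = 2.1356443584267173 ein und erhalten v = 13.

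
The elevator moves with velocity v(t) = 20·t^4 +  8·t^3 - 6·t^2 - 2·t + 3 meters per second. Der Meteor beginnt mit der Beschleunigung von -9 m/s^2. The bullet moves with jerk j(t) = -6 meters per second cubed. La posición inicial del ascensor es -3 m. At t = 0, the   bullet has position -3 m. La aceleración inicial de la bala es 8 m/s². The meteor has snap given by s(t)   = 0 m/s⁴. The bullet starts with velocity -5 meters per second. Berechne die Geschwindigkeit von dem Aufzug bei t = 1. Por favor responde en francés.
De l'équation de la vitesse v(t) = 20·t^4 + 8·t^3 - 6·t^2 - 2·t + 3, nous substituons t = 1 pour obtenir v = 23.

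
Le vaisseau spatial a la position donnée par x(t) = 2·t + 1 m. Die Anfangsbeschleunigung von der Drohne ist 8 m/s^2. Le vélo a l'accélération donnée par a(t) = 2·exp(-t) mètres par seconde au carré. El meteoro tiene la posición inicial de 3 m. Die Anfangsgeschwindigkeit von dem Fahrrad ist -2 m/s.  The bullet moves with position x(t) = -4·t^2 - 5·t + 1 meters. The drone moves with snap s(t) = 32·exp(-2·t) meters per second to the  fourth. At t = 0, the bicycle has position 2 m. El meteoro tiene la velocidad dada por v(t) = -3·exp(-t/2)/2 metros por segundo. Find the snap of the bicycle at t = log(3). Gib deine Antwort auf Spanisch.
Debemos derivar nuestra ecuación de la aceleración a(t) = 2·exp(-t) 2 veces. Tomando d/dt de a(t), encontramos j(t) = -2·exp(-t). Derivando la sacudida, obtenemos el snap: s(t) = 2·exp(-t). Tenemos el snap s(t) = 2·exp(-t). Sustituyendo t = log(3): s(log(3)) = 2/3.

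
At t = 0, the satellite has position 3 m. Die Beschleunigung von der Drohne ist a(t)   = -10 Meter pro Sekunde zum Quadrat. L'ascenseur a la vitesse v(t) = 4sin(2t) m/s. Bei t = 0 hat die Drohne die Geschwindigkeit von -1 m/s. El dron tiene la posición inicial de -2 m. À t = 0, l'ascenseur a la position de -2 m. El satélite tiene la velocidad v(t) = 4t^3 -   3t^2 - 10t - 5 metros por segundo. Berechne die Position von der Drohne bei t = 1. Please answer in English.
We must find the integral of our acceleration equation a(t) = -10 2 times. Taking ∫a(t)dt and applying v(0) = -1, we find v(t) = -10·t - 1. The integral of velocity, with x(0) = -2, gives position: x(t) = -5·t^2 - t - 2. Using x(t) = -5·t^2 - t - 2 and substituting t = 1, we find x = -8.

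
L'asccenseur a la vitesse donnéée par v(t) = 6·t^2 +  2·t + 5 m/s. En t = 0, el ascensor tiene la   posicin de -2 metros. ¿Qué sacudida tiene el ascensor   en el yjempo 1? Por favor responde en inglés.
We must differentiate our velocity equation v(t) = 6·t^2 + 2·t + 5 2 times. Differentiating velocity, we get acceleration: a(t) = 12·t + 2. Differentiating acceleration, we get jerk: j(t) = 12. Using j(t) = 12 and substituting t = 1, we find j = 12.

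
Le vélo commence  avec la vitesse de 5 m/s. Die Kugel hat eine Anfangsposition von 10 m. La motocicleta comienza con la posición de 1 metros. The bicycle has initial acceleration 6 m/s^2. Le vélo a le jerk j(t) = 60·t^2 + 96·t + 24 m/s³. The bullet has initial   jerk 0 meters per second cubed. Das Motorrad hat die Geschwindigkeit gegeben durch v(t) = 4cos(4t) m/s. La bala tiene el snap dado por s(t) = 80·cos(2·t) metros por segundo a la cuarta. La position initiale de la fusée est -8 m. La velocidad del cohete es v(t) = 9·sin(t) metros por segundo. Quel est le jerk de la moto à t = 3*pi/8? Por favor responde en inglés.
Starting from velocity v(t) = 4·cos(4·t), we take 2 derivatives. Taking d/dt of v(t), we find a(t) = -16·sin(4·t). Taking d/dt of a(t), we find j(t) = -64·cos(4·t). From the given jerk equation j(t) = -64·cos(4·t), we substitute t = 3*pi/8 to get j = 0.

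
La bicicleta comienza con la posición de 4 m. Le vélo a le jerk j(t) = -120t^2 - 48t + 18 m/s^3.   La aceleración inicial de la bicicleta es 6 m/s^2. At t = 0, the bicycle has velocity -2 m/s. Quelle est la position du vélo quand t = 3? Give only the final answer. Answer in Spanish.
La respuesta es -542.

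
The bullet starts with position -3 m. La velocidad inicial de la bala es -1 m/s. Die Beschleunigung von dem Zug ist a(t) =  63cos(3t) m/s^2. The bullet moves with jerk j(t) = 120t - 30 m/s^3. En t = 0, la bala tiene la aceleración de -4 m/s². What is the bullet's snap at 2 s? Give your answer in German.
Wir müssen unsere Gleichung für den Ruck j(t) = 120·t - 30 1-mal ableiten. Die Ableitung von dem Ruck ergibt den Snap: s(t) = 120. Aus der Gleichung für den Snap s(t) = 120, setzen wir t = 2 ein und erhalten s = 120.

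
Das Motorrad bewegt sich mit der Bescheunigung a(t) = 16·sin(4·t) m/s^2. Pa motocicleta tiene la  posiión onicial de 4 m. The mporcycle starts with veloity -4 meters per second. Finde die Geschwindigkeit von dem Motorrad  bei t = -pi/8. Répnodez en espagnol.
Debemos encontrar la antiderivada de nuestra ecuación de la aceleración a(t) = 16·sin(4·t) 1 vez. Integrando la aceleración y usando la condición inicial v(0) = -4, obtenemos v(t) = -4·cos(4·t). Usando v(t) = -4·cos(4·t) y sustituyendo t = -pi/8, encontramos v = 0.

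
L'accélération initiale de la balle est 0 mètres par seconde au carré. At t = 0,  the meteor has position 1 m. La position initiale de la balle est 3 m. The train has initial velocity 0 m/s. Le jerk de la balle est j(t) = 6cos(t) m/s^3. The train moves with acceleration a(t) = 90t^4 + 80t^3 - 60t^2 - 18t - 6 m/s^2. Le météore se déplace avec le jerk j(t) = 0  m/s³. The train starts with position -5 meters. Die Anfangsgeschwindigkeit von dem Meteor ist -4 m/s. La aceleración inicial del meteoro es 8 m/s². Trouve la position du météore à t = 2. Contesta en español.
Necesitamos integrar nuestra ecuación de la sacudida j(t) = 0 3 veces. Integrando la sacudida y usando la condición inicial a(0) = 8, obtenemos a(t) = 8. La antiderivada de la aceleración, con v(0) = -4, da la velocidad: v(t) = 8·t - 4. Integrando la velocidad y usando la condición inicial x(0) = 1, obtenemos x(t) = 4·t^2 - 4·t + 1. De la ecuación de la posición x(t) = 4·t^2 - 4·t + 1, sustituimos t = 2 para obtener x = 9.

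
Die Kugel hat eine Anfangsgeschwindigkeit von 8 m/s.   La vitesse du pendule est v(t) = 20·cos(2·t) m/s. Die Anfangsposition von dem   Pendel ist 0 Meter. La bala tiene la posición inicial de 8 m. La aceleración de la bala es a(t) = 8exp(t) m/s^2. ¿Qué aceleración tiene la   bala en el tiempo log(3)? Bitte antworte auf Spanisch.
Tenemos la aceleración a(t) = 8·exp(t). Sustituyendo t = log(3): a(log(3)) = 24.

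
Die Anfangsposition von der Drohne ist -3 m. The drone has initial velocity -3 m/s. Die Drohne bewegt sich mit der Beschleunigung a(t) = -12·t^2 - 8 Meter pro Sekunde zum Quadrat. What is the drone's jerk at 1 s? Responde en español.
Debemos derivar nuestra ecuación de la aceleración a(t) = -12·t^2 - 8 1 vez. La derivada de la aceleración da la sacudida: j(t) = -24·t. De la ecuación de la sacudida j(t) = -24·t, sustituimos t = 1 para obtener j = -24.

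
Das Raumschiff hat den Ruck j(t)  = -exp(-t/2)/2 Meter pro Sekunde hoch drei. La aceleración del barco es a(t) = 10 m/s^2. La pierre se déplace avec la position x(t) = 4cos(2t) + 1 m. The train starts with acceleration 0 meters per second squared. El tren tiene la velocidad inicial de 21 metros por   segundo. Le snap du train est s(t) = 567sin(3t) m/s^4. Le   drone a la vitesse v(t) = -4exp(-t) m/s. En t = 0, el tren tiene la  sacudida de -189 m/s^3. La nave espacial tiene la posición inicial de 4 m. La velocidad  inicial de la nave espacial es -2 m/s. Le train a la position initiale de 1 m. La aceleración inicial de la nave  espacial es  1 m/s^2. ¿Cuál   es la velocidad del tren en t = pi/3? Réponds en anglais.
To find the answer, we compute 3 integrals of s(t) = 567·sin(3·t). Taking ∫s(t)dt and applying j(0) = -189, we find j(t) = -189·cos(3·t). Finding the antiderivative of j(t) and using a(0) = 0: a(t) = -63·sin(3·t). The integral of acceleration is velocity. Using v(0) = 21, we get v(t) = 21·cos(3·t). From the given velocity equation v(t) = 21·cos(3·t), we substitute t = pi/3 to get v = -21.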